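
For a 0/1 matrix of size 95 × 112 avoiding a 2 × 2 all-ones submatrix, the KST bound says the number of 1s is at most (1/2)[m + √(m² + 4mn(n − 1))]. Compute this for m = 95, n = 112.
z(95, 112; 2, 2) ≤ (1/2)[95 + √(95² + 4·95·112·111)] = (1/2)[95 + √4733185] = 1135.2942

Kővári–Sós–Turán: let r_1, ..., r_95 be the row sums and z = Σ r_i the total number of 1s. Each pair of columns can share at most one row with both entries 1 (else a 2×2 all-ones block appears), so Σ_i C(r_i, 2) ≤ C(112, 2) = 6216. By convexity Σ_i C(r_i, 2) ≥ 95·C(z/95, 2) = z(z − 95)/(2·95), giving z² − 95z − 95·112·111 ≤ 0 and hence z ≤ (1/2)[95 + √(9025 + 4·1181040)] = (1/2)[95 + √4733185] ≈ (1/2)(95 + 2175.5884) = 1135.2942.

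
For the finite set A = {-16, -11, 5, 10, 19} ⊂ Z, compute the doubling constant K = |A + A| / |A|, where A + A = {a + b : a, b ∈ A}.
K = |A + A| / |A| = 14/5

Enumerate A + A = {a + b : a, b ∈ A}. With |A| = 5, there are |A|^2 = 25 ordered sum pairs; collecting distinct values, A + A = {-32, -27, -22, -11, -6, -1, 3, 8, 10, 15, 20, 24, 29, 38}, so |A + A| = 14. Thus K = 14/5. For comparison, the minimum possible |A + A| over all 5-element sets is 2·5 − 1 = 9 (so min K = 9/5), attained only by arithmetic progressions.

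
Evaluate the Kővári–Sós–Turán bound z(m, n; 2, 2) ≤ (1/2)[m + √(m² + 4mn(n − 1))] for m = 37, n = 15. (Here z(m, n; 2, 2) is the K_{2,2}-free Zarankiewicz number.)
z(37, 15; 2, 2) ≤ (1/2)[37 + √(37² + 4·37·15·14)] = (1/2)[37 + √32449] = 108.568

Kővári–Sós–Turán: let r_1, ..., r_37 be the row sums and z = Σ r_i the total number of 1s. Each pair of columns can share at most one row with both entries 1 (else a 2×2 all-ones block appears), so Σ_i C(r_i, 2) ≤ C(15, 2) = 105. By convexity Σ_i C(r_i, 2) ≥ 37·C(z/37, 2) = z(z − 37)/(2·37), giving z² − 37z − 37·15·14 ≤ 0 and hence z ≤ (1/2)[37 + √(1369 + 4·7770)] = (1/2)[37 + √32449] ≈ (1/2)(37 + 180.1361) = 108.568.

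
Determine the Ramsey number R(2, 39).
R(2, 39) = 39

R(2, k) = k for all k ≥ 2: in a 2-colouring of K_k, either some edge is red (a red K_2) or all edges are blue (a blue K_k). And K_{38} coloured all-blue has no blue K_39, so R(2, 39) > 38. Hence R(2, 39) = 39.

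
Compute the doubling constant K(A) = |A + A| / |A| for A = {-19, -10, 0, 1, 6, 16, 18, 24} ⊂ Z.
K = |A + A| / |A| = 34/8 = 17/4

Enumerate A + A = {a + b : a, b ∈ A}. With |A| = 8, there are |A|^2 = 64 ordered sum pairs; collecting distinct values, A + A = {-38, -29, -20, -19, -18, -13, -10, -9, -4, -3, -1, 0, 1, 2, 5, 6, 7, 8, 12, 14, 16, 17, 18, 19, 22, 24, 25, 30, 32, 34, 36, 40, 42, 48}, so |A + A| = 34. Thus K = 34/8 = 17/4. For comparison, the minimum possible |A + A| over all 8-element sets is 2·8 − 1 = 15 (so min K = 15/8), attained only by arithmetic progressions.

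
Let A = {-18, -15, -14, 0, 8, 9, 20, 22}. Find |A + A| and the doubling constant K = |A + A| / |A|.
K = |A + A| / |A| = 34/8 = 17/4

Enumerate A + A = {a + b : a, b ∈ A}. With |A| = 8, there are |A|^2 = 64 ordered sum pairs; collecting distinct values, A + A = {-36, -33, -32, -30, -29, -28, -18, -15, -14, -10, -9, -7, -6, -5, 0, 2, 4, 5, 6, 7, 8, 9, 16, 17, 18, 20, 22, 28, 29, 30, 31, 40, 42, 44}, so |A + A| = 34. Thus K = 34/8 = 17/4. For comparison, the minimum possible |A + A| over all 8-element sets is 2·8 − 1 = 15 (so min K = 15/8), attained only by arithmetic progressions.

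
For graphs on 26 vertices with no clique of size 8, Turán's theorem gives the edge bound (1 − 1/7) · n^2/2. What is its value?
Turán density bound = (6/7) · 26^2/2 = 2028/7 ≈ 289.7143

Turán's theorem: ex(n, K_{r+1}) is achieved by the complete r-partite Turán graph T(n, r) with parts as balanced as possible, and is at most (1 − 1/r) · n^2/2. For r = 7, n = 26: the density bound is (6/7) · 676/2 = 2028/7 ≈ 289.7143. The integer-valued extremum is e(T(26, 7)) = 289, which is strictly less than the density bound 2028/7 since 7 ∤ 26 (the parts of T(26, 7) cannot all be equal).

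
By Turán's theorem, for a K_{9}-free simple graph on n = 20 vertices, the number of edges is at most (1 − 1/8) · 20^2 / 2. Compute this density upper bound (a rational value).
Turán density bound = (7/8) · 20^2/2 = 175

Turán's theorem: ex(n, K_{r+1}) is achieved by the complete r-partite Turán graph T(n, r) with parts as balanced as possible, and is at most (1 − 1/r) · n^2/2. For r = 8, n = 20: the density bound is (7/8) · 400/2 = 175. The integer-valued extremum is e(T(20, 8)) = 174, which is strictly less than the density bound 175 since 8 ∤ 20 (the parts of T(20, 8) cannot all be equal).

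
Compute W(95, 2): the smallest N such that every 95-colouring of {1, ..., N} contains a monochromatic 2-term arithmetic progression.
W(95, 2) = 95 + 1 = 96

A 2-term AP is any pair of integers, so a monochromatic 2-AP exists iff some colour is used at least twice. With 95 colours, the colouring i ↦ i on {1, ..., 95} uses each colour once, avoiding any monochromatic pair, so W(95, 2) > 95. For {1, ..., 96}, pigeonhole forces two integers of the same colour, which form a monochromatic 2-AP. Hence W(95, 2) = 96.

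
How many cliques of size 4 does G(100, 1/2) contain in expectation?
E[# K_4] = C(100, 4) · (1/2)^C(4, 2) = 3921225 / 2^6 = 61269.140625

For each 4-subset S of vertices (there are C(100, 4) = 3921225 such S), let X_S = 1 if S induces a K_4 (all C(4, 2) = 6 edges present). Then P(X_S = 1) = (1/2)^6 = 1/64. By linearity of expectation, E[# K_4] = C(100, 4) · (1/2)^6 = 3921225 / 64 = 61269.140625.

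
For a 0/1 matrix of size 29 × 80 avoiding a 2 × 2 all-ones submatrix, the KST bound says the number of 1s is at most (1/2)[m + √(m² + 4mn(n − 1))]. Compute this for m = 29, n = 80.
z(29, 80; 2, 2) ≤ (1/2)[29 + √(29² + 4·29·80·79)] = (1/2)[29 + √733961] = 442.8576

Kővári–Sós–Turán: let r_1, ..., r_29 be the row sums and z = Σ r_i the total number of 1s. Each pair of columns can share at most one row with both entries 1 (else a 2×2 all-ones block appears), so Σ_i C(r_i, 2) ≤ C(80, 2) = 3160. By convexity Σ_i C(r_i, 2) ≥ 29·C(z/29, 2) = z(z − 29)/(2·29), giving z² − 29z − 29·80·79 ≤ 0 and hence z ≤ (1/2)[29 + √(841 + 4·183280)] = (1/2)[29 + √733961] ≈ (1/2)(29 + 856.7152) = 442.8576.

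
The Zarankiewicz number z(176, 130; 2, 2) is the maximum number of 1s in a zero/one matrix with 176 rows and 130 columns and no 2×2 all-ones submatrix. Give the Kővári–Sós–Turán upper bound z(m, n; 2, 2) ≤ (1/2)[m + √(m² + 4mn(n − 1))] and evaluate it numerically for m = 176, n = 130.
z(176, 130; 2, 2) ≤ (1/2)[176 + √(176² + 4·176·130·129)] = (1/2)[176 + √11837056] = 1808.2511

Kővári–Sós–Turán: let r_1, ..., r_176 be the row sums and z = Σ r_i the total number of 1s. Each pair of columns can share at most one row with both entries 1 (else a 2×2 all-ones block appears), so Σ_i C(r_i, 2) ≤ C(130, 2) = 8385. By convexity Σ_i C(r_i, 2) ≥ 176·C(z/176, 2) = z(z − 176)/(2·176), giving z² − 176z − 176·130·129 ≤ 0 and hence z ≤ (1/2)[176 + √(30976 + 4·2951520)] = (1/2)[176 + √11837056] ≈ (1/2)(176 + 3440.5023) = 1808.2511.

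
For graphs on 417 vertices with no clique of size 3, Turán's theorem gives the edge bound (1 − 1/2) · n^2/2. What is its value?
Turán density bound = (1/2) · 417^2/2 = 173889/4 ≈ 43472.25

Turán's theorem: ex(n, K_{r+1}) is achieved by the complete r-partite Turán graph T(n, r) with parts as balanced as possible, and is at most (1 − 1/r) · n^2/2. For r = 2, n = 417: the density bound is (1/2) · 173889/2 = 173889/4 ≈ 43472.25. The integer-valued extremum is e(T(417, 2)) = 43472, which is strictly less than the density bound 173889/4 since 2 ∤ 417 (the parts of T(417, 2) cannot all be equal).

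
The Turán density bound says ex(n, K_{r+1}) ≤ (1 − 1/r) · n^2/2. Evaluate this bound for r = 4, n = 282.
Turán density bound = (3/4) · 282^2/2 = 59643/2 ≈ 29821.5

Turán's theorem: ex(n, K_{r+1}) is achieved by the complete r-partite Turán graph T(n, r) with parts as balanced as possible, and is at most (1 − 1/r) · n^2/2. For r = 4, n = 282: the density bound is (3/4) · 79524/2 = 59643/2 ≈ 29821.5. The integer-valued extremum is e(T(282, 4)) = 29821, which is strictly less than the density bound 59643/2 since 4 ∤ 282 (the parts of T(282, 4) cannot all be equal).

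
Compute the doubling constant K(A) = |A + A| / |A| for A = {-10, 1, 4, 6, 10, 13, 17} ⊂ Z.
K = |A + A| / |A| = 25/7

Enumerate A + A = {a + b : a, b ∈ A}. With |A| = 7, there are |A|^2 = 49 ordered sum pairs; collecting distinct values, A + A = {-20, -9, -6, -4, 0, 2, 3, 5, 7, 8, 10, 11, 12, 14, 16, 17, 18, 19, 20, 21, 23, 26, 27, 30, 34}, so |A + A| = 25. Thus K = 25/7. For comparison, the minimum possible |A + A| over all 7-element sets is 2·7 − 1 = 13 (so min K = 13/7), attained only by arithmetic progressions.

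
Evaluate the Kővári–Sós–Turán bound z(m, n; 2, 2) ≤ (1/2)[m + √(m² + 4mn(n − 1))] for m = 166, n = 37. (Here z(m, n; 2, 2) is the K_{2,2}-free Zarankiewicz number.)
z(166, 37; 2, 2) ≤ (1/2)[166 + √(166² + 4·166·37·36)] = (1/2)[166 + √912004] = 560.4945

Kővári–Sós–Turán: let r_1, ..., r_166 be the row sums and z = Σ r_i the total number of 1s. Each pair of columns can share at most one row with both entries 1 (else a 2×2 all-ones block appears), so Σ_i C(r_i, 2) ≤ C(37, 2) = 666. By convexity Σ_i C(r_i, 2) ≥ 166·C(z/166, 2) = z(z − 166)/(2·166), giving z² − 166z − 166·37·36 ≤ 0 and hence z ≤ (1/2)[166 + √(27556 + 4·221112)] = (1/2)[166 + √912004] ≈ (1/2)(166 + 954.989) = 560.4945.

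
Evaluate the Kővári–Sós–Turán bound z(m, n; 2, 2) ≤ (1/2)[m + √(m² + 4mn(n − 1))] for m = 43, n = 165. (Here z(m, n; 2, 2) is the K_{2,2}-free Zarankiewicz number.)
z(43, 165; 2, 2) ≤ (1/2)[43 + √(43² + 4·43·165·164)] = (1/2)[43 + √4656169] = 1100.4079

Kővári–Sós–Turán: let r_1, ..., r_43 be the row sums and z = Σ r_i the total number of 1s. Each pair of columns can share at most one row with both entries 1 (else a 2×2 all-ones block appears), so Σ_i C(r_i, 2) ≤ C(165, 2) = 13530. By convexity Σ_i C(r_i, 2) ≥ 43·C(z/43, 2) = z(z − 43)/(2·43), giving z² − 43z − 43·165·164 ≤ 0 and hence z ≤ (1/2)[43 + √(1849 + 4·1163580)] = (1/2)[43 + √4656169] ≈ (1/2)(43 + 2157.8158) = 1100.4079.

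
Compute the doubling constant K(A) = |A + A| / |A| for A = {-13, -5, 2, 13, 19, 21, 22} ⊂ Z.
K = |A + A| / |A| = 27/7

Enumerate A + A = {a + b : a, b ∈ A}. With |A| = 7, there are |A|^2 = 49 ordered sum pairs; collecting distinct values, A + A = {-26, -18, -11, -10, -3, 0, 4, 6, 8, 9, 14, 15, 16, 17, 21, 23, 24, 26, 32, 34, 35, 38, 40, 41, 42, 43, 44}, so |A + A| = 27. Thus K = 27/7. For comparison, the minimum possible |A + A| over all 7-element sets is 2·7 − 1 = 13 (so min K = 13/7), attained only by arithmetic progressions.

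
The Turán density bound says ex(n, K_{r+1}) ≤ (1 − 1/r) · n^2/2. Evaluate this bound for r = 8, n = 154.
Turán density bound = (7/8) · 154^2/2 = 41503/4 ≈ 10375.75

Turán's theorem: ex(n, K_{r+1}) is achieved by the complete r-partite Turán graph T(n, r) with parts as balanced as possible, and is at most (1 − 1/r) · n^2/2. For r = 8, n = 154: the density bound is (7/8) · 23716/2 = 41503/4 ≈ 10375.75. The integer-valued extremum is e(T(154, 8)) = 10375, which is strictly less than the density bound 41503/4 since 8 ∤ 154 (the parts of T(154, 8) cannot all be equal).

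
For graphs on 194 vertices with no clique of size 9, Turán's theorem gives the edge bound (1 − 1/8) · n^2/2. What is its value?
Turán density bound = (7/8) · 194^2/2 = 65863/4 ≈ 16465.75

Turán's theorem: ex(n, K_{r+1}) is achieved by the complete r-partite Turán graph T(n, r) with parts as balanced as possible, and is at most (1 − 1/r) · n^2/2. For r = 8, n = 194: the density bound is (7/8) · 37636/2 = 65863/4 ≈ 16465.75. The integer-valued extremum is e(T(194, 8)) = 16465, which is strictly less than the density bound 65863/4 since 8 ∤ 194 (the parts of T(194, 8) cannot all be equal).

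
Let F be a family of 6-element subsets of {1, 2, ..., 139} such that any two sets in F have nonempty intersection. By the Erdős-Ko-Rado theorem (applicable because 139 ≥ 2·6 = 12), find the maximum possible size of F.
max |F| = C(138, 5) = 387610812

Erdős-Ko-Rado (1961): when n ≥ 2k, max |F| = C(n−1, k−1). The bound is attained by the star {A : i ∈ A} for any fixed i ∈ [n]. Here C(139−1, 6−1) = C(138, 5) = 387610812.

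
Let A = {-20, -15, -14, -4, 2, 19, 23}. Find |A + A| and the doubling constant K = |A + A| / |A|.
K = |A + A| / |A| = 26/7

Enumerate A + A = {a + b : a, b ∈ A}. With |A| = 7, there are |A|^2 = 49 ordered sum pairs; collecting distinct values, A + A = {-40, -35, -34, -30, -29, -28, -24, -19, -18, -13, -12, -8, -2, -1, 3, 4, 5, 8, 9, 15, 19, 21, 25, 38, 42, 46}, so |A + A| = 26. Thus K = 26/7. For comparison, the minimum possible |A + A| over all 7-element sets is 2·7 − 1 = 13 (so min K = 13/7), attained only by arithmetic progressions.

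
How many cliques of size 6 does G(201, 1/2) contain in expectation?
E[# K_6] = C(201, 6) · (1/2)^C(6, 2) = 84944276340 / 2^15 = 21236069085/8192 ≈ 2592293.589478

For each 6-subset S of vertices (there are C(201, 6) = 84944276340 such S), let X_S = 1 if S induces a K_6 (all C(6, 2) = 15 edges present). Then P(X_S = 1) = (1/2)^15 = 1/32768. By linearity of expectation, E[# K_6] = C(201, 6) · (1/2)^15 = 84944276340 / 32768 = 21236069085/8192 ≈ 2592293.589478.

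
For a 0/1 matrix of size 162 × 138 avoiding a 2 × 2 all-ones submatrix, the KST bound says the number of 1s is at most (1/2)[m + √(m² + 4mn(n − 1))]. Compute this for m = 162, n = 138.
z(162, 138; 2, 2) ≤ (1/2)[162 + √(162² + 4·162·138·137)] = (1/2)[162 + √12277332] = 1832.9512

Kővári–Sós–Turán: let r_1, ..., r_162 be the row sums and z = Σ r_i the total number of 1s. Each pair of columns can share at most one row with both entries 1 (else a 2×2 all-ones block appears), so Σ_i C(r_i, 2) ≤ C(138, 2) = 9453. By convexity Σ_i C(r_i, 2) ≥ 162·C(z/162, 2) = z(z − 162)/(2·162), giving z² − 162z − 162·138·137 ≤ 0 and hence z ≤ (1/2)[162 + √(26244 + 4·3062772)] = (1/2)[162 + √12277332] ≈ (1/2)(162 + 3503.9024) = 1832.9512.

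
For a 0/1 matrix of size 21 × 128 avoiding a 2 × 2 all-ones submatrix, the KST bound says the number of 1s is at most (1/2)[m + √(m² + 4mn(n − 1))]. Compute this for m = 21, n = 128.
z(21, 128; 2, 2) ≤ (1/2)[21 + √(21² + 4·21·128·127)] = (1/2)[21 + √1365945] = 594.8682

Kővári–Sós–Turán: let r_1, ..., r_21 be the row sums and z = Σ r_i the total number of 1s. Each pair of columns can share at most one row with both entries 1 (else a 2×2 all-ones block appears), so Σ_i C(r_i, 2) ≤ C(128, 2) = 8128. By convexity Σ_i C(r_i, 2) ≥ 21·C(z/21, 2) = z(z − 21)/(2·21), giving z² − 21z − 21·128·127 ≤ 0 and hence z ≤ (1/2)[21 + √(441 + 4·341376)] = (1/2)[21 + √1365945] ≈ (1/2)(21 + 1168.7365) = 594.8682.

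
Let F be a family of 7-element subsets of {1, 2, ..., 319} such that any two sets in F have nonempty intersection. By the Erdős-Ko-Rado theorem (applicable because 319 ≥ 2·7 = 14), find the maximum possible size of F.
max |F| = C(318, 6) = 1369700164119

The Erdős-Ko-Rado theorem states: for n ≥ 2k, an intersecting family of k-subsets of an n-element set has size at most C(n − 1, k − 1), with equality for 'star' families {A ⊆ [n] : |A| = k, i ∈ A} (fix an element i). For n = 319, k = 7: C(318, 6) = 1369700164119.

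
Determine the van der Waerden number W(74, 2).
W(74, 2) = 74 + 1 = 75

A 2-term AP is any pair of integers, so a monochromatic 2-AP exists iff some colour is used at least twice. With 74 colours, the colouring i ↦ i on {1, ..., 74} uses each colour once, avoiding any monochromatic pair, so W(74, 2) > 74. For {1, ..., 75}, pigeonhole forces two integers of the same colour, which form a monochromatic 2-AP. Hence W(74, 2) = 75.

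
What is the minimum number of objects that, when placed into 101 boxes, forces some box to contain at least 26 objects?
n = (26 − 1)·101 + 1 = 2526

By the generalised pigeonhole principle, to guarantee some box contains ≥ r objects we need more than (r − 1) · k objects total. Threshold: n = (r − 1) · k + 1. With r = 26 and k = 101: n = 25 · 101 + 1 = 2525 + 1 = 2526. For n = 2525 = 25 · 101, we can put exactly 25 objects in every box, avoiding 26 in any single one — so 2526 is tight.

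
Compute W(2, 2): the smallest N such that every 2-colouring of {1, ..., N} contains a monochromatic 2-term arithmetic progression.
W(2, 2) = 2 + 1 = 3

A 2-term AP is any pair of integers, so a monochromatic 2-AP exists iff some colour is used at least twice. With 2 colours, the colouring i ↦ i on {1, ..., 2} uses each colour once, avoiding any monochromatic pair, so W(2, 2) > 2. For {1, ..., 3}, pigeonhole forces two integers of the same colour, which form a monochromatic 2-AP. Hence W(2, 2) = 3.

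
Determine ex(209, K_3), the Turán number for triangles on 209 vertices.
ex(209, K_3) = ⌊209^2/4⌋ = 10920

Mantel (1907): a triangle-free graph on n vertices has at most ⌊n^2/4⌋ edges, with equality for the complete bipartite graph K_{⌊n/2⌋, ⌈n/2⌉}. For n = 209: ⌊209^2/4⌋ = ⌊43681/4⌋ = 10920. The extremal graph is K_{104, 105}, which has 104·105 = 10920 edges.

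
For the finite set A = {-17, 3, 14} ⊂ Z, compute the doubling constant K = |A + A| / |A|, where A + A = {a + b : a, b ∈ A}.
K = |A + A| / |A| = 6/3 = 2

Enumerate A + A = {a + b : a, b ∈ A}. With |A| = 3, there are |A|^2 = 9 ordered sum pairs; collecting distinct values, A + A = {-34, -14, -3, 6, 17, 28}, so |A + A| = 6. Thus K = 6/3 = 2. For comparison, the minimum possible |A + A| over all 3-element sets is 2·3 − 1 = 5 (so min K = 5/3), attained only by arithmetic progressions.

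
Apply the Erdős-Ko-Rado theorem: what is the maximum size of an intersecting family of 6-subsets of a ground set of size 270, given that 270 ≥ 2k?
max |F| = C(269, 5) = 11306927303

Erdős-Ko-Rado (1961): when n ≥ 2k, max |F| = C(n−1, k−1). The bound is attained by the star {A : i ∈ A} for any fixed i ∈ [n]. Here C(270−1, 6−1) = C(269, 5) = 11306927303.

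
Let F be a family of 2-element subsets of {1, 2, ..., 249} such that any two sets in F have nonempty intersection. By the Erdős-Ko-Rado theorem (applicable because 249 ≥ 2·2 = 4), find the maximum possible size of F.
max |F| = C(248, 1) = 248

The Erdős-Ko-Rado theorem states: for n ≥ 2k, an intersecting family of k-subsets of an n-element set has size at most C(n − 1, k − 1), with equality for 'star' families {A ⊆ [n] : |A| = k, i ∈ A} (fix an element i). For n = 249, k = 2: C(248, 1) = 248.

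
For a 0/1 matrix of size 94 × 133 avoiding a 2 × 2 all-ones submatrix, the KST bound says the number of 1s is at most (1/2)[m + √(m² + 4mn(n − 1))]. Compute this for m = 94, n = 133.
z(94, 133; 2, 2) ≤ (1/2)[94 + √(94² + 4·94·133·132)] = (1/2)[94 + √6609892] = 1332.4855

Kővári–Sós–Turán: let r_1, ..., r_94 be the row sums and z = Σ r_i the total number of 1s. Each pair of columns can share at most one row with both entries 1 (else a 2×2 all-ones block appears), so Σ_i C(r_i, 2) ≤ C(133, 2) = 8778. By convexity Σ_i C(r_i, 2) ≥ 94·C(z/94, 2) = z(z − 94)/(2·94), giving z² − 94z − 94·133·132 ≤ 0 and hence z ≤ (1/2)[94 + √(8836 + 4·1650264)] = (1/2)[94 + √6609892] ≈ (1/2)(94 + 2570.971) = 1332.4855.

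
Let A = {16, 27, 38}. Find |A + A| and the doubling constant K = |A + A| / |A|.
K = |A + A| / |A| = 5/3

Enumerate A + A = {a + b : a, b ∈ A}. With |A| = 3, there are |A|^2 = 9 ordered sum pairs; collecting distinct values, A + A = {32, 43, 54, 65, 76}, so |A + A| = 5. Thus K = 5/3. Here |A + A| = 2|A| − 1 = 5, the minimum possible — so K = 5/3 is minimal, which holds iff A is an arithmetic progression.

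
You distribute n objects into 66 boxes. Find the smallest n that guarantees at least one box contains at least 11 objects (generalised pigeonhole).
n = (11 − 1)·66 + 1 = 661

By the generalised pigeonhole principle, to guarantee some box contains ≥ r objects we need more than (r − 1) · k objects total. Threshold: n = (r − 1) · k + 1. With r = 11 and k = 66: n = 10 · 66 + 1 = 660 + 1 = 661. For n = 660 = 10 · 66, we can put exactly 10 objects in every box, avoiding 11 in any single one — so 661 is tight.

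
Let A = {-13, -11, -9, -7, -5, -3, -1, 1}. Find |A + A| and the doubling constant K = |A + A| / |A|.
K = |A + A| / |A| = 15/8

Enumerate A + A = {a + b : a, b ∈ A}. With |A| = 8, there are |A|^2 = 64 ordered sum pairs; collecting distinct values, A + A = {-26, -24, -22, -20, -18, -16, -14, -12, -10, -8, -6, -4, -2, 0, 2}, so |A + A| = 15. Thus K = 15/8. Here |A + A| = 2|A| − 1 = 15, the minimum possible — so K = 15/8 is minimal, which holds iff A is an arithmetic progression.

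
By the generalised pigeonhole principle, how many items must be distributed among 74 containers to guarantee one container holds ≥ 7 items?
n = (7 − 1)·74 + 1 = 445

By the generalised pigeonhole principle, to guarantee some box contains ≥ r objects we need more than (r − 1) · k objects total. Threshold: n = (r − 1) · k + 1. With r = 7 and k = 74: n = 6 · 74 + 1 = 444 + 1 = 445. For n = 444 = 6 · 74, we can put exactly 6 objects in every box, avoiding 7 in any single one — so 445 is tight.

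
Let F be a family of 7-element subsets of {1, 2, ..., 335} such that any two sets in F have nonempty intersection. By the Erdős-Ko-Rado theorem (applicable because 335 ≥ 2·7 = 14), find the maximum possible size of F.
max |F| = C(334, 6) = 1843037276619

Erdős-Ko-Rado (1961): when n ≥ 2k, max |F| = C(n−1, k−1). The bound is attained by the star {A : i ∈ A} for any fixed i ∈ [n]. Here C(335−1, 7−1) = C(334, 6) = 1843037276619.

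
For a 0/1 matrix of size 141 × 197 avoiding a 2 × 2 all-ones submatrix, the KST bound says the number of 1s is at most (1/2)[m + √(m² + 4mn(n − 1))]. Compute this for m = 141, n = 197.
z(141, 197; 2, 2) ≤ (1/2)[141 + √(141² + 4·141·197·196)] = (1/2)[141 + √21797049] = 2404.8655

Kővári–Sós–Turán: let r_1, ..., r_141 be the row sums and z = Σ r_i the total number of 1s. Each pair of columns can share at most one row with both entries 1 (else a 2×2 all-ones block appears), so Σ_i C(r_i, 2) ≤ C(197, 2) = 19306. By convexity Σ_i C(r_i, 2) ≥ 141·C(z/141, 2) = z(z − 141)/(2·141), giving z² − 141z − 141·197·196 ≤ 0 and hence z ≤ (1/2)[141 + √(19881 + 4·5444292)] = (1/2)[141 + √21797049] ≈ (1/2)(141 + 4668.731) = 2404.8655.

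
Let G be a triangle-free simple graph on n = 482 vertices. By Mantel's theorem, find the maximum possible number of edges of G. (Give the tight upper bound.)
ex(482, K_3) = ⌊482^2/4⌋ = 58081

Mantel (1907): a triangle-free graph on n vertices has at most ⌊n^2/4⌋ edges, with equality for the complete bipartite graph K_{⌊n/2⌋, ⌈n/2⌉}. For n = 482: ⌊482^2/4⌋ = ⌊232324/4⌋ = 58081. The extremal graph is K_{241, 241}, which has 241·241 = 58081 edges.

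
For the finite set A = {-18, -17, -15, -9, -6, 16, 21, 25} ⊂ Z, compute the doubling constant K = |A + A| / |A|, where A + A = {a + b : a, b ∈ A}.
K = |A + A| / |A| = 33/8

Enumerate A + A = {a + b : a, b ∈ A}. With |A| = 8, there are |A|^2 = 64 ordered sum pairs; collecting distinct values, A + A = {-36, -35, -34, -33, -32, -30, -27, -26, -24, -23, -21, -18, -15, -12, -2, -1, 1, 3, 4, 6, 7, 8, 10, 12, 15, 16, 19, 32, 37, 41, 42, 46, 50}, so |A + A| = 33. Thus K = 33/8. For comparison, the minimum possible |A + A| over all 8-element sets is 2·8 − 1 = 15 (so min K = 15/8), attained only by arithmetic progressions.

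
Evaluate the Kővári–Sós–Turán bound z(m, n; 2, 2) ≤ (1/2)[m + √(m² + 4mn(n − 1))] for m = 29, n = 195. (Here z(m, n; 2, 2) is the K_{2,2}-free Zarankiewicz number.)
z(29, 195; 2, 2) ≤ (1/2)[29 + √(29² + 4·29·195·194)] = (1/2)[29 + √4389121] = 1062.0115

Kővári–Sós–Turán: let r_1, ..., r_29 be the row sums and z = Σ r_i the total number of 1s. Each pair of columns can share at most one row with both entries 1 (else a 2×2 all-ones block appears), so Σ_i C(r_i, 2) ≤ C(195, 2) = 18915. By convexity Σ_i C(r_i, 2) ≥ 29·C(z/29, 2) = z(z − 29)/(2·29), giving z² − 29z − 29·195·194 ≤ 0 and hence z ≤ (1/2)[29 + √(841 + 4·1097070)] = (1/2)[29 + √4389121] ≈ (1/2)(29 + 2095.0229) = 1062.0115.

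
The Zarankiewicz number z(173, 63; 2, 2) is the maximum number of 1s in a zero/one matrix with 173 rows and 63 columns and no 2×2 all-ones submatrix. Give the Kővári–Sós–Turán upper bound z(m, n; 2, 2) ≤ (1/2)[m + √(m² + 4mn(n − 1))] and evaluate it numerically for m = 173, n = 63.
z(173, 63; 2, 2) ≤ (1/2)[173 + √(173² + 4·173·63·62)] = (1/2)[173 + √2732881] = 913.0714

Kővári–Sós–Turán: let r_1, ..., r_173 be the row sums and z = Σ r_i the total number of 1s. Each pair of columns can share at most one row with both entries 1 (else a 2×2 all-ones block appears), so Σ_i C(r_i, 2) ≤ C(63, 2) = 1953. By convexity Σ_i C(r_i, 2) ≥ 173·C(z/173, 2) = z(z − 173)/(2·173), giving z² − 173z − 173·63·62 ≤ 0 and hence z ≤ (1/2)[173 + √(29929 + 4·675738)] = (1/2)[173 + √2732881] ≈ (1/2)(173 + 1653.1428) = 913.0714.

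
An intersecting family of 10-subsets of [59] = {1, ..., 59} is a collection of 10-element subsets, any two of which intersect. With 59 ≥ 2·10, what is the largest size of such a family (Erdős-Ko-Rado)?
max |F| = C(58, 9) = 10648873950

The Erdős-Ko-Rado theorem states: for n ≥ 2k, an intersecting family of k-subsets of an n-element set has size at most C(n − 1, k − 1), with equality for 'star' families {A ⊆ [n] : |A| = k, i ∈ A} (fix an element i). For n = 59, k = 10: C(58, 9) = 10648873950.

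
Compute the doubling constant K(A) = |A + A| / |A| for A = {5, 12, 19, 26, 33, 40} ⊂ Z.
K = |A + A| / |A| = 11/6

Enumerate A + A = {a + b : a, b ∈ A}. With |A| = 6, there are |A|^2 = 36 ordered sum pairs; collecting distinct values, A + A = {10, 17, 24, 31, 38, 45, 52, 59, 66, 73, 80}, so |A + A| = 11. Thus K = 11/6. Here |A + A| = 2|A| − 1 = 11, the minimum possible — so K = 11/6 is minimal, which holds iff A is an arithmetic progression.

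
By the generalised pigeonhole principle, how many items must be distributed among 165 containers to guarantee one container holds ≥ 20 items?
n = (20 − 1)·165 + 1 = 3136

By the generalised pigeonhole principle, to guarantee some box contains ≥ r objects we need more than (r − 1) · k objects total. Threshold: n = (r − 1) · k + 1. With r = 20 and k = 165: n = 19 · 165 + 1 = 3135 + 1 = 3136. For n = 3135 = 19 · 165, we can put exactly 19 objects in every box, avoiding 20 in any single one — so 3136 is tight.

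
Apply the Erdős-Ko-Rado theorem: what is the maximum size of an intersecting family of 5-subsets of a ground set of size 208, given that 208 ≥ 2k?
max |F| = C(207, 4) = 74303685

The Erdős-Ko-Rado theorem states: for n ≥ 2k, an intersecting family of k-subsets of an n-element set has size at most C(n − 1, k − 1), with equality for 'star' families {A ⊆ [n] : |A| = k, i ∈ A} (fix an element i). For n = 208, k = 5: C(207, 4) = 74303685.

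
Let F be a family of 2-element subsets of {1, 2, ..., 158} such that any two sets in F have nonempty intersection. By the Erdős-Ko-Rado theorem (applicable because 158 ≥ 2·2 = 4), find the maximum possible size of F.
max |F| = C(157, 1) = 157

Erdős-Ko-Rado (1961): when n ≥ 2k, max |F| = C(n−1, k−1). The bound is attained by the star {A : i ∈ A} for any fixed i ∈ [n]. Here C(158−1, 2−1) = C(157, 1) = 157.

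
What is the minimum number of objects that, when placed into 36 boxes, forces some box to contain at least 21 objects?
n = (21 − 1)·36 + 1 = 721

By the generalised pigeonhole principle, to guarantee some box contains ≥ r objects we need more than (r − 1) · k objects total. Threshold: n = (r − 1) · k + 1. With r = 21 and k = 36: n = 20 · 36 + 1 = 720 + 1 = 721. For n = 720 = 20 · 36, we can put exactly 20 objects in every box, avoiding 21 in any single one — so 721 is tight.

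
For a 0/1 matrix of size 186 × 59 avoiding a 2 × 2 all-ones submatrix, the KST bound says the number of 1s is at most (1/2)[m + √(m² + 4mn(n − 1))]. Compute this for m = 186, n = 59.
z(186, 59; 2, 2) ≤ (1/2)[186 + √(186² + 4·186·59·58)] = (1/2)[186 + √2580564] = 896.2067

Kővári–Sós–Turán: let r_1, ..., r_186 be the row sums and z = Σ r_i the total number of 1s. Each pair of columns can share at most one row with both entries 1 (else a 2×2 all-ones block appears), so Σ_i C(r_i, 2) ≤ C(59, 2) = 1711. By convexity Σ_i C(r_i, 2) ≥ 186·C(z/186, 2) = z(z − 186)/(2·186), giving z² − 186z − 186·59·58 ≤ 0 and hence z ≤ (1/2)[186 + √(34596 + 4·636492)] = (1/2)[186 + √2580564] ≈ (1/2)(186 + 1606.4134) = 896.2067.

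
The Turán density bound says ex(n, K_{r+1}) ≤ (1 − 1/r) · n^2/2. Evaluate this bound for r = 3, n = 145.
Turán density bound = (2/3) · 145^2/2 = 21025/3 ≈ 7008.3333

Turán's theorem: ex(n, K_{r+1}) is achieved by the complete r-partite Turán graph T(n, r) with parts as balanced as possible, and is at most (1 − 1/r) · n^2/2. For r = 3, n = 145: the density bound is (2/3) · 21025/2 = 21025/3 ≈ 7008.3333. The integer-valued extremum is e(T(145, 3)) = 7008, which is strictly less than the density bound 21025/3 since 3 ∤ 145 (the parts of T(145, 3) cannot all be equal).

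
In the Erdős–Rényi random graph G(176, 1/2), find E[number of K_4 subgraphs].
E[# K_4] = C(176, 4) · (1/2)^C(4, 2) = 38630900 / 2^6 = 9657725/16 = 603607.8125

For each 4-subset S of vertices (there are C(176, 4) = 38630900 such S), let X_S = 1 if S induces a K_4 (all C(4, 2) = 6 edges present). Then P(X_S = 1) = (1/2)^6 = 1/64. By linearity of expectation, E[# K_4] = C(176, 4) · (1/2)^6 = 38630900 / 64 = 9657725/16 = 603607.8125.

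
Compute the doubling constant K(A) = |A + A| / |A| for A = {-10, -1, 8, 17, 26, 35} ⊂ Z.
K = |A + A| / |A| = 11/6

Enumerate A + A = {a + b : a, b ∈ A}. With |A| = 6, there are |A|^2 = 36 ordered sum pairs; collecting distinct values, A + A = {-20, -11, -2, 7, 16, 25, 34, 43, 52, 61, 70}, so |A + A| = 11. Thus K = 11/6. Here |A + A| = 2|A| − 1 = 11, the minimum possible — so K = 11/6 is minimal, which holds iff A is an arithmetic progression.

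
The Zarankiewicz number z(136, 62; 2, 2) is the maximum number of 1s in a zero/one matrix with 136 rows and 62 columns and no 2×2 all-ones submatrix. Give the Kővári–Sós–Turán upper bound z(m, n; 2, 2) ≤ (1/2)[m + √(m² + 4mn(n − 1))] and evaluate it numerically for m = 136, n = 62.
z(136, 62; 2, 2) ≤ (1/2)[136 + √(136² + 4·136·62·61)] = (1/2)[136 + √2075904] = 788.3999

Kővári–Sós–Turán: let r_1, ..., r_136 be the row sums and z = Σ r_i the total number of 1s. Each pair of columns can share at most one row with both entries 1 (else a 2×2 all-ones block appears), so Σ_i C(r_i, 2) ≤ C(62, 2) = 1891. By convexity Σ_i C(r_i, 2) ≥ 136·C(z/136, 2) = z(z − 136)/(2·136), giving z² − 136z − 136·62·61 ≤ 0 and hence z ≤ (1/2)[136 + √(18496 + 4·514352)] = (1/2)[136 + √2075904] ≈ (1/2)(136 + 1440.7998) = 788.3999.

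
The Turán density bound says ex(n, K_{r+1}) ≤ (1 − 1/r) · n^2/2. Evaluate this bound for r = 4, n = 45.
Turán density bound = (3/4) · 45^2/2 = 6075/8 ≈ 759.375

Turán's theorem: ex(n, K_{r+1}) is achieved by the complete r-partite Turán graph T(n, r) with parts as balanced as possible, and is at most (1 − 1/r) · n^2/2. For r = 4, n = 45: the density bound is (3/4) · 2025/2 = 6075/8 ≈ 759.375. The integer-valued extremum is e(T(45, 4)) = 759, which is strictly less than the density bound 6075/8 since 4 ∤ 45 (the parts of T(45, 4) cannot all be equal).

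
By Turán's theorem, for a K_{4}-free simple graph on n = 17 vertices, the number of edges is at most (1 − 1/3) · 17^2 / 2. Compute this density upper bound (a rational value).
Turán density bound = (2/3) · 17^2/2 = 289/3 ≈ 96.3333

Turán's theorem: ex(n, K_{r+1}) is achieved by the complete r-partite Turán graph T(n, r) with parts as balanced as possible, and is at most (1 − 1/r) · n^2/2. For r = 3, n = 17: the density bound is (2/3) · 289/2 = 289/3 ≈ 96.3333. The integer-valued extremum is e(T(17, 3)) = 96, which is strictly less than the density bound 289/3 since 3 ∤ 17 (the parts of T(17, 3) cannot all be equal).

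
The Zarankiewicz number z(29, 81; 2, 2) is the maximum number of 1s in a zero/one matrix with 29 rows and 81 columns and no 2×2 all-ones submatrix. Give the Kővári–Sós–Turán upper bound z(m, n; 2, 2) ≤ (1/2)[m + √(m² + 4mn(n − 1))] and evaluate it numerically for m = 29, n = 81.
z(29, 81; 2, 2) ≤ (1/2)[29 + √(29² + 4·29·81·80)] = (1/2)[29 + √752521] = 448.2398

Kővári–Sós–Turán: let r_1, ..., r_29 be the row sums and z = Σ r_i the total number of 1s. Each pair of columns can share at most one row with both entries 1 (else a 2×2 all-ones block appears), so Σ_i C(r_i, 2) ≤ C(81, 2) = 3240. By convexity Σ_i C(r_i, 2) ≥ 29·C(z/29, 2) = z(z − 29)/(2·29), giving z² − 29z − 29·81·80 ≤ 0 and hence z ≤ (1/2)[29 + √(841 + 4·187920)] = (1/2)[29 + √752521] ≈ (1/2)(29 + 867.4797) = 448.2398.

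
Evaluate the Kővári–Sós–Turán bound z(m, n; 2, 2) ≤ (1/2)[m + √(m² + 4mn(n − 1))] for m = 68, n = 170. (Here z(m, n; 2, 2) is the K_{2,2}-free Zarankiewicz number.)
z(68, 170; 2, 2) ≤ (1/2)[68 + √(68² + 4·68·170·169)] = (1/2)[68 + √7819184] = 1432.1402

Kővári–Sós–Turán: let r_1, ..., r_68 be the row sums and z = Σ r_i the total number of 1s. Each pair of columns can share at most one row with both entries 1 (else a 2×2 all-ones block appears), so Σ_i C(r_i, 2) ≤ C(170, 2) = 14365. By convexity Σ_i C(r_i, 2) ≥ 68·C(z/68, 2) = z(z − 68)/(2·68), giving z² − 68z − 68·170·169 ≤ 0 and hence z ≤ (1/2)[68 + √(4624 + 4·1953640)] = (1/2)[68 + √7819184] ≈ (1/2)(68 + 2796.2804) = 1432.1402.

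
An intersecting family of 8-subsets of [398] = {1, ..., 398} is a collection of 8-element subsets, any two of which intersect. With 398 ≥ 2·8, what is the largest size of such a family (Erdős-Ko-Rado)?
max |F| = C(397, 7) = 292417829024244

The Erdős-Ko-Rado theorem states: for n ≥ 2k, an intersecting family of k-subsets of an n-element set has size at most C(n − 1, k − 1), with equality for 'star' families {A ⊆ [n] : |A| = k, i ∈ A} (fix an element i). For n = 398, k = 8: C(397, 7) = 292417829024244.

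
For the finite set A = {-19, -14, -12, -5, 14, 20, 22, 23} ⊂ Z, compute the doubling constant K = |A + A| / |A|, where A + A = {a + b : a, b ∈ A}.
K = |A + A| / |A| = 33/8

Enumerate A + A = {a + b : a, b ∈ A}. With |A| = 8, there are |A|^2 = 64 ordered sum pairs; collecting distinct values, A + A = {-38, -33, -31, -28, -26, -24, -19, -17, -10, -5, 0, 1, 2, 3, 4, 6, 8, 9, 10, 11, 15, 17, 18, 28, 34, 36, 37, 40, 42, 43, 44, 45, 46}, so |A + A| = 33. Thus K = 33/8. For comparison, the minimum possible |A + A| over all 8-element sets is 2·8 − 1 = 15 (so min K = 15/8), attained only by arithmetic progressions.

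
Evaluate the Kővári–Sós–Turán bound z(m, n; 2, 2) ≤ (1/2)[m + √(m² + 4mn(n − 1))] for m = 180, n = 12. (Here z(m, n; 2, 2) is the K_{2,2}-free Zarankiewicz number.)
z(180, 12; 2, 2) ≤ (1/2)[180 + √(180² + 4·180·12·11)] = (1/2)[180 + √127440] = 268.4937

Kővári–Sós–Turán: let r_1, ..., r_180 be the row sums and z = Σ r_i the total number of 1s. Each pair of columns can share at most one row with both entries 1 (else a 2×2 all-ones block appears), so Σ_i C(r_i, 2) ≤ C(12, 2) = 66. By convexity Σ_i C(r_i, 2) ≥ 180·C(z/180, 2) = z(z − 180)/(2·180), giving z² − 180z − 180·12·11 ≤ 0 and hence z ≤ (1/2)[180 + √(32400 + 4·23760)] = (1/2)[180 + √127440] ≈ (1/2)(180 + 356.9874) = 268.4937.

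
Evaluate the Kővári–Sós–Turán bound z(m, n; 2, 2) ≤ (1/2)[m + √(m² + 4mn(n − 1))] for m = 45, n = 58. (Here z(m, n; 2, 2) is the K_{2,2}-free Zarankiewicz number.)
z(45, 58; 2, 2) ≤ (1/2)[45 + √(45² + 4·45·58·57)] = (1/2)[45 + √597105] = 408.8628

Kővári–Sós–Turán: let r_1, ..., r_45 be the row sums and z = Σ r_i the total number of 1s. Each pair of columns can share at most one row with both entries 1 (else a 2×2 all-ones block appears), so Σ_i C(r_i, 2) ≤ C(58, 2) = 1653. By convexity Σ_i C(r_i, 2) ≥ 45·C(z/45, 2) = z(z − 45)/(2·45), giving z² − 45z − 45·58·57 ≤ 0 and hence z ≤ (1/2)[45 + √(2025 + 4·148770)] = (1/2)[45 + √597105] ≈ (1/2)(45 + 772.7257) = 408.8628.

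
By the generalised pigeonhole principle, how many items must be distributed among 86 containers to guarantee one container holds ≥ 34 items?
n = (34 − 1)·86 + 1 = 2839

By the generalised pigeonhole principle, to guarantee some box contains ≥ r objects we need more than (r − 1) · k objects total. Threshold: n = (r − 1) · k + 1. With r = 34 and k = 86: n = 33 · 86 + 1 = 2838 + 1 = 2839. For n = 2838 = 33 · 86, we can put exactly 33 objects in every box, avoiding 34 in any single one — so 2839 is tight.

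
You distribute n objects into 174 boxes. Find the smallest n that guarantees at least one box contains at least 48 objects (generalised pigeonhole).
n = (48 − 1)·174 + 1 = 8179

By the generalised pigeonhole principle, to guarantee some box contains ≥ r objects we need more than (r − 1) · k objects total. Threshold: n = (r − 1) · k + 1. With r = 48 and k = 174: n = 47 · 174 + 1 = 8178 + 1 = 8179. For n = 8178 = 47 · 174, we can put exactly 47 objects in every box, avoiding 48 in any single one — so 8179 is tight.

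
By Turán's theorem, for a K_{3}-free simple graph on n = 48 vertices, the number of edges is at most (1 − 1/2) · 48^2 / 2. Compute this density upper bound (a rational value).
Turán density bound = (1/2) · 48^2/2 = 576

Turán's theorem: ex(n, K_{r+1}) is achieved by the complete r-partite Turán graph T(n, r) with parts as balanced as possible, and is at most (1 − 1/r) · n^2/2. For r = 2, n = 48: the density bound is (1/2) · 2304/2 = 576. Since 2 ∣ 48, the Turán graph T(48, 2) has parts of equal size 24, and its edge count e(T(48, 2)) = 576 attains the density bound exactly.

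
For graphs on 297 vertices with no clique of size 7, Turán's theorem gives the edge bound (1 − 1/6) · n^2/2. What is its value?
Turán density bound = (5/6) · 297^2/2 = 147015/4 ≈ 36753.75

Turán's theorem: ex(n, K_{r+1}) is achieved by the complete r-partite Turán graph T(n, r) with parts as balanced as possible, and is at most (1 − 1/r) · n^2/2. For r = 6, n = 297: the density bound is (5/6) · 88209/2 = 147015/4 ≈ 36753.75. The integer-valued extremum is e(T(297, 6)) = 36753, which is strictly less than the density bound 147015/4 since 6 ∤ 297 (the parts of T(297, 6) cannot all be equal).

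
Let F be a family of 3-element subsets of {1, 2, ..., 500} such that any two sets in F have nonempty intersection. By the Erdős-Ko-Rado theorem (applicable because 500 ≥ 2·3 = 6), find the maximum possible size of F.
max |F| = C(499, 2) = 124251

Erdős-Ko-Rado (1961): when n ≥ 2k, max |F| = C(n−1, k−1). The bound is attained by the star {A : i ∈ A} for any fixed i ∈ [n]. Here C(500−1, 3−1) = C(499, 2) = 124251.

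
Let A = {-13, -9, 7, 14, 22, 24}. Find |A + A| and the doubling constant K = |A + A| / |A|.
K = |A + A| / |A| = 21/6 = 7/2

Enumerate A + A = {a + b : a, b ∈ A}. With |A| = 6, there are |A|^2 = 36 ordered sum pairs; collecting distinct values, A + A = {-26, -22, -18, -6, -2, 1, 5, 9, 11, 13, 14, 15, 21, 28, 29, 31, 36, 38, 44, 46, 48}, so |A + A| = 21. Thus K = 21/6 = 7/2. For comparison, the minimum possible |A + A| over all 6-element sets is 2·6 − 1 = 11 (so min K = 11/6), attained only by arithmetic progressions.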